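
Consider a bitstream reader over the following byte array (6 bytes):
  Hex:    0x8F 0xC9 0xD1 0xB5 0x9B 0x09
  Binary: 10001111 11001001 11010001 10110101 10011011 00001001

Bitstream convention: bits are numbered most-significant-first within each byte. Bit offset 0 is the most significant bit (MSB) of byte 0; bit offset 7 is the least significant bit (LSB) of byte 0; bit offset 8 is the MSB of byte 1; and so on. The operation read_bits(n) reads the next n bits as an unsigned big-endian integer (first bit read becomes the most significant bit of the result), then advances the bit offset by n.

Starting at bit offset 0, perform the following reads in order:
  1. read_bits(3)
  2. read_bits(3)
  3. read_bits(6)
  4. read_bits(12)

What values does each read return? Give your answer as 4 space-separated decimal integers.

Answer: 4 3 60 2513

Derivation:
Read 1: bits[0:3] width=3 -> value=4 (bin 100); offset now 3 = byte 0 bit 3; 45 bits remain
Read 2: bits[3:6] width=3 -> value=3 (bin 011); offset now 6 = byte 0 bit 6; 42 bits remain
Read 3: bits[6:12] width=6 -> value=60 (bin 111100); offset now 12 = byte 1 bit 4; 36 bits remain
Read 4: bits[12:24] width=12 -> value=2513 (bin 100111010001); offset now 24 = byte 3 bit 0; 24 bits remain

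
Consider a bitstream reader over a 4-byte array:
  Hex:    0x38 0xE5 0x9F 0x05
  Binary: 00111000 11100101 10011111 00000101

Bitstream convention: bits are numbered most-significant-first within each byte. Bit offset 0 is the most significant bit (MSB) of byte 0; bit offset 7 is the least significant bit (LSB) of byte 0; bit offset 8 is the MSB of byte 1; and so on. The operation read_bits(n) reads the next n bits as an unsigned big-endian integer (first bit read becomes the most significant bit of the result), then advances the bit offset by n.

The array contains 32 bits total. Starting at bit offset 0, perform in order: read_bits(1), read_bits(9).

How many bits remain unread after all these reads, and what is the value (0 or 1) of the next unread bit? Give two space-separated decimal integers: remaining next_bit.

Answer: 22 1

Derivation:
Read 1: bits[0:1] width=1 -> value=0 (bin 0); offset now 1 = byte 0 bit 1; 31 bits remain
Read 2: bits[1:10] width=9 -> value=227 (bin 011100011); offset now 10 = byte 1 bit 2; 22 bits remain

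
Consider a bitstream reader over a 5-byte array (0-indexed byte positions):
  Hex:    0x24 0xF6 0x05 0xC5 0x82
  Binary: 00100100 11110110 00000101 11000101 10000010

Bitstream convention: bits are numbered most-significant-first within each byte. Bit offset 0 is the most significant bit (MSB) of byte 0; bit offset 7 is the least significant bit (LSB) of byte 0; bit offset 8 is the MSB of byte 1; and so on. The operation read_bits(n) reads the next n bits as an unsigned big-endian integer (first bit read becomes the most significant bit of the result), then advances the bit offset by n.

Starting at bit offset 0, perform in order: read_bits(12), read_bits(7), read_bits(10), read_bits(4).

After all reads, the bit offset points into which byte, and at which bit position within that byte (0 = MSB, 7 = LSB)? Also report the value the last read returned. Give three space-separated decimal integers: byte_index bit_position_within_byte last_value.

Read 1: bits[0:12] width=12 -> value=591 (bin 001001001111); offset now 12 = byte 1 bit 4; 28 bits remain
Read 2: bits[12:19] width=7 -> value=48 (bin 0110000); offset now 19 = byte 2 bit 3; 21 bits remain
Read 3: bits[19:29] width=10 -> value=184 (bin 0010111000); offset now 29 = byte 3 bit 5; 11 bits remain
Read 4: bits[29:33] width=4 -> value=11 (bin 1011); offset now 33 = byte 4 bit 1; 7 bits remain

Answer: 4 1 11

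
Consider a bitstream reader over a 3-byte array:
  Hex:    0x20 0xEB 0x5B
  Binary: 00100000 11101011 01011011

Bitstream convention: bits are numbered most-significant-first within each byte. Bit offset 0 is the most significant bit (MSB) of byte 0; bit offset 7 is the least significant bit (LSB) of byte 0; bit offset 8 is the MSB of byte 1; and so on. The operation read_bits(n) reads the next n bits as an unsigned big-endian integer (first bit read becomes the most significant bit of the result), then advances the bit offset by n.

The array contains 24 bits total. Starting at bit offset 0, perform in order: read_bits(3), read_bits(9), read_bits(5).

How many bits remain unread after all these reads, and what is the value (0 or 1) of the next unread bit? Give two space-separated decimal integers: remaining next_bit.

Answer: 7 1

Derivation:
Read 1: bits[0:3] width=3 -> value=1 (bin 001); offset now 3 = byte 0 bit 3; 21 bits remain
Read 2: bits[3:12] width=9 -> value=14 (bin 000001110); offset now 12 = byte 1 bit 4; 12 bits remain
Read 3: bits[12:17] width=5 -> value=22 (bin 10110); offset now 17 = byte 2 bit 1; 7 bits remain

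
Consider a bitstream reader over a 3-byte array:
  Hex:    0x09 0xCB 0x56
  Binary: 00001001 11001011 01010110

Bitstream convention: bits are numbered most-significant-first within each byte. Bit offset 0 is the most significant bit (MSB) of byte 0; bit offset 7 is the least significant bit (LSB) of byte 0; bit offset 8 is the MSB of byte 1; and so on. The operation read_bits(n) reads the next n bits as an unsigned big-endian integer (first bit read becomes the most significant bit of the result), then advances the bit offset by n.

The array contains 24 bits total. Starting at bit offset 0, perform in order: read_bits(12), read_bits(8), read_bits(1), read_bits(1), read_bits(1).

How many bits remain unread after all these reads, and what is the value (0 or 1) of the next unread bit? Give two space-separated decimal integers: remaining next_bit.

Answer: 1 0

Derivation:
Read 1: bits[0:12] width=12 -> value=156 (bin 000010011100); offset now 12 = byte 1 bit 4; 12 bits remain
Read 2: bits[12:20] width=8 -> value=181 (bin 10110101); offset now 20 = byte 2 bit 4; 4 bits remain
Read 3: bits[20:21] width=1 -> value=0 (bin 0); offset now 21 = byte 2 bit 5; 3 bits remain
Read 4: bits[21:22] width=1 -> value=1 (bin 1); offset now 22 = byte 2 bit 6; 2 bits remain
Read 5: bits[22:23] width=1 -> value=1 (bin 1); offset now 23 = byte 2 bit 7; 1 bits remain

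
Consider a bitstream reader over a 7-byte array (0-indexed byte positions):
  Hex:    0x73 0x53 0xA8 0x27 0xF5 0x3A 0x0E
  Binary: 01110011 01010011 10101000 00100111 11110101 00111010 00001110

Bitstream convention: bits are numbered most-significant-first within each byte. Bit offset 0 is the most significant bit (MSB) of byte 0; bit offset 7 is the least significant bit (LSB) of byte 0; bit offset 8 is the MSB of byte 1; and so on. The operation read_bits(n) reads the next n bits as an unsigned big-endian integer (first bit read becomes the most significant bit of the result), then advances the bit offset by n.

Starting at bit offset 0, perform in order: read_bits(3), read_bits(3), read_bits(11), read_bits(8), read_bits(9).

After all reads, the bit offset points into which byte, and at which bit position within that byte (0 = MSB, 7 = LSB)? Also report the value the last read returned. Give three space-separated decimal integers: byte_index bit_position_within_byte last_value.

Answer: 4 2 159

Derivation:
Read 1: bits[0:3] width=3 -> value=3 (bin 011); offset now 3 = byte 0 bit 3; 53 bits remain
Read 2: bits[3:6] width=3 -> value=4 (bin 100); offset now 6 = byte 0 bit 6; 50 bits remain
Read 3: bits[6:17] width=11 -> value=1703 (bin 11010100111); offset now 17 = byte 2 bit 1; 39 bits remain
Read 4: bits[17:25] width=8 -> value=80 (bin 01010000); offset now 25 = byte 3 bit 1; 31 bits remain
Read 5: bits[25:34] width=9 -> value=159 (bin 010011111); offset now 34 = byte 4 bit 2; 22 bits remain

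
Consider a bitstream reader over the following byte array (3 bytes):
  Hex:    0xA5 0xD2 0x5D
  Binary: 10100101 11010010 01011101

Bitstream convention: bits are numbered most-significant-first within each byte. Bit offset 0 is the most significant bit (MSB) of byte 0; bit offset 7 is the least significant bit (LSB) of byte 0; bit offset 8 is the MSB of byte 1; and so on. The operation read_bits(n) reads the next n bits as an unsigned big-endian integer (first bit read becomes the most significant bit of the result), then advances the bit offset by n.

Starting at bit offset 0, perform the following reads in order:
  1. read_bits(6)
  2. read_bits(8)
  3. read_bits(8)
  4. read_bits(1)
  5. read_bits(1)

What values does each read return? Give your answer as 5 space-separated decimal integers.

Read 1: bits[0:6] width=6 -> value=41 (bin 101001); offset now 6 = byte 0 bit 6; 18 bits remain
Read 2: bits[6:14] width=8 -> value=116 (bin 01110100); offset now 14 = byte 1 bit 6; 10 bits remain
Read 3: bits[14:22] width=8 -> value=151 (bin 10010111); offset now 22 = byte 2 bit 6; 2 bits remain
Read 4: bits[22:23] width=1 -> value=0 (bin 0); offset now 23 = byte 2 bit 7; 1 bits remain
Read 5: bits[23:24] width=1 -> value=1 (bin 1); offset now 24 = byte 3 bit 0; 0 bits remain

Answer: 41 116 151 0 1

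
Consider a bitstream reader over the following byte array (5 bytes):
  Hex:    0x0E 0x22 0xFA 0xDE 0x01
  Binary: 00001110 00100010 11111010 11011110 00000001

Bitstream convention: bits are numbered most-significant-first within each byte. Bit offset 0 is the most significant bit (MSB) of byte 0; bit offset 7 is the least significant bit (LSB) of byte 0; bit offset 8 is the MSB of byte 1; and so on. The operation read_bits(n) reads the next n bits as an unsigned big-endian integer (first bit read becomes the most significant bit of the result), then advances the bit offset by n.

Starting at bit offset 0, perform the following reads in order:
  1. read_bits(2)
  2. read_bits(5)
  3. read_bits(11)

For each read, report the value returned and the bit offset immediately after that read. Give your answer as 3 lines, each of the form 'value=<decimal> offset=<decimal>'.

Read 1: bits[0:2] width=2 -> value=0 (bin 00); offset now 2 = byte 0 bit 2; 38 bits remain
Read 2: bits[2:7] width=5 -> value=7 (bin 00111); offset now 7 = byte 0 bit 7; 33 bits remain
Read 3: bits[7:18] width=11 -> value=139 (bin 00010001011); offset now 18 = byte 2 bit 2; 22 bits remain

Answer: value=0 offset=2
value=7 offset=7
value=139 offset=18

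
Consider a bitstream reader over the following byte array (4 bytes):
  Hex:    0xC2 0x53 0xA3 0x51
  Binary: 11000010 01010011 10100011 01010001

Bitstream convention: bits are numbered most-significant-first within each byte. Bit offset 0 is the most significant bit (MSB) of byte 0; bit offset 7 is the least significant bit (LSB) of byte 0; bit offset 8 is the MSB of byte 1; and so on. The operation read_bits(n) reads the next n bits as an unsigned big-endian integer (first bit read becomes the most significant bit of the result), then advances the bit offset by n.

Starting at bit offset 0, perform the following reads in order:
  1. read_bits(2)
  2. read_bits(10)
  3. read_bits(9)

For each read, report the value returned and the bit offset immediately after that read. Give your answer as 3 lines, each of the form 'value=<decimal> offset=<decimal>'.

Read 1: bits[0:2] width=2 -> value=3 (bin 11); offset now 2 = byte 0 bit 2; 30 bits remain
Read 2: bits[2:12] width=10 -> value=37 (bin 0000100101); offset now 12 = byte 1 bit 4; 20 bits remain
Read 3: bits[12:21] width=9 -> value=116 (bin 001110100); offset now 21 = byte 2 bit 5; 11 bits remain

Answer: value=3 offset=2
value=37 offset=12
value=116 offset=21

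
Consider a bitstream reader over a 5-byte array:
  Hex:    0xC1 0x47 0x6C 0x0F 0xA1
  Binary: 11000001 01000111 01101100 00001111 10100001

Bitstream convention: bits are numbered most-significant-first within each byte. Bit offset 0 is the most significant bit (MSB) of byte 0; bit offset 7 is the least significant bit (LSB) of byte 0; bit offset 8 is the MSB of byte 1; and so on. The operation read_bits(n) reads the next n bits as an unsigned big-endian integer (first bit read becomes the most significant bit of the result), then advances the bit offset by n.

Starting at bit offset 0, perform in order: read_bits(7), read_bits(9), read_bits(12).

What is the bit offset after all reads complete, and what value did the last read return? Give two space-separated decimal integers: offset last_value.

Read 1: bits[0:7] width=7 -> value=96 (bin 1100000); offset now 7 = byte 0 bit 7; 33 bits remain
Read 2: bits[7:16] width=9 -> value=327 (bin 101000111); offset now 16 = byte 2 bit 0; 24 bits remain
Read 3: bits[16:28] width=12 -> value=1728 (bin 011011000000); offset now 28 = byte 3 bit 4; 12 bits remain

Answer: 28 1728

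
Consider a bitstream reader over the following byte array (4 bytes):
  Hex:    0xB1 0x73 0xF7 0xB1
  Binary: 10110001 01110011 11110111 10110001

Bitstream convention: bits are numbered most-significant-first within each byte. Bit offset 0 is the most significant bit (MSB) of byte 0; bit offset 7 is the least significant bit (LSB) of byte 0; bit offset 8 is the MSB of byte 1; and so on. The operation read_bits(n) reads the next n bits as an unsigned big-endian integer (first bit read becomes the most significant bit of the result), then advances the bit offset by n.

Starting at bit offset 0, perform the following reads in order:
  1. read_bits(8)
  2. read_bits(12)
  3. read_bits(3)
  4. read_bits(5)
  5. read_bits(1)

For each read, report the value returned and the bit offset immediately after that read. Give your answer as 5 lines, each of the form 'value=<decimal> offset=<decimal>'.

Answer: value=177 offset=8
value=1855 offset=20
value=3 offset=23
value=27 offset=28
value=0 offset=29

Derivation:
Read 1: bits[0:8] width=8 -> value=177 (bin 10110001); offset now 8 = byte 1 bit 0; 24 bits remain
Read 2: bits[8:20] width=12 -> value=1855 (bin 011100111111); offset now 20 = byte 2 bit 4; 12 bits remain
Read 3: bits[20:23] width=3 -> value=3 (bin 011); offset now 23 = byte 2 bit 7; 9 bits remain
Read 4: bits[23:28] width=5 -> value=27 (bin 11011); offset now 28 = byte 3 bit 4; 4 bits remain
Read 5: bits[28:29] width=1 -> value=0 (bin 0); offset now 29 = byte 3 bit 5; 3 bits remain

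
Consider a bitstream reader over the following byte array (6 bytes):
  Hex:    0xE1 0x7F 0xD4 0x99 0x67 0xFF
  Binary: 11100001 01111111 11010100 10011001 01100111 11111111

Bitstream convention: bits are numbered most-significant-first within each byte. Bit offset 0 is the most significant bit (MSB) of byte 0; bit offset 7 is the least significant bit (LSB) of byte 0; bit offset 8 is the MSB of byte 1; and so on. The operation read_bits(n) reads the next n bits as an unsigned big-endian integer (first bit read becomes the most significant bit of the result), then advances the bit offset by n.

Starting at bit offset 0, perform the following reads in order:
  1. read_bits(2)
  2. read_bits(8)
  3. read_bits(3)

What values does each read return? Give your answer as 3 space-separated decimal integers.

Read 1: bits[0:2] width=2 -> value=3 (bin 11); offset now 2 = byte 0 bit 2; 46 bits remain
Read 2: bits[2:10] width=8 -> value=133 (bin 10000101); offset now 10 = byte 1 bit 2; 38 bits remain
Read 3: bits[10:13] width=3 -> value=7 (bin 111); offset now 13 = byte 1 bit 5; 35 bits remain

Answer: 3 133 7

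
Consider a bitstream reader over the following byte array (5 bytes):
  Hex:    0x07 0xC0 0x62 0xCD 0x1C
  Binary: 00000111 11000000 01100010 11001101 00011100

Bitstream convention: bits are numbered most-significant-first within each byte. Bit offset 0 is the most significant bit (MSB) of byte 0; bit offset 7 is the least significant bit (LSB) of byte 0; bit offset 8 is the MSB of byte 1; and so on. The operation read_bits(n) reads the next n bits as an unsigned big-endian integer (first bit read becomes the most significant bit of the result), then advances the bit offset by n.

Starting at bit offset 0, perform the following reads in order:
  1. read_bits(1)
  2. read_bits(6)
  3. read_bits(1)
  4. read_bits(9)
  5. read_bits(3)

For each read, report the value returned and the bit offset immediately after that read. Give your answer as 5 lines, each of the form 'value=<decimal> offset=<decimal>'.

Answer: value=0 offset=1
value=3 offset=7
value=1 offset=8
value=384 offset=17
value=6 offset=20

Derivation:
Read 1: bits[0:1] width=1 -> value=0 (bin 0); offset now 1 = byte 0 bit 1; 39 bits remain
Read 2: bits[1:7] width=6 -> value=3 (bin 000011); offset now 7 = byte 0 bit 7; 33 bits remain
Read 3: bits[7:8] width=1 -> value=1 (bin 1); offset now 8 = byte 1 bit 0; 32 bits remain
Read 4: bits[8:17] width=9 -> value=384 (bin 110000000); offset now 17 = byte 2 bit 1; 23 bits remain
Read 5: bits[17:20] width=3 -> value=6 (bin 110); offset now 20 = byte 2 bit 4; 20 bits remain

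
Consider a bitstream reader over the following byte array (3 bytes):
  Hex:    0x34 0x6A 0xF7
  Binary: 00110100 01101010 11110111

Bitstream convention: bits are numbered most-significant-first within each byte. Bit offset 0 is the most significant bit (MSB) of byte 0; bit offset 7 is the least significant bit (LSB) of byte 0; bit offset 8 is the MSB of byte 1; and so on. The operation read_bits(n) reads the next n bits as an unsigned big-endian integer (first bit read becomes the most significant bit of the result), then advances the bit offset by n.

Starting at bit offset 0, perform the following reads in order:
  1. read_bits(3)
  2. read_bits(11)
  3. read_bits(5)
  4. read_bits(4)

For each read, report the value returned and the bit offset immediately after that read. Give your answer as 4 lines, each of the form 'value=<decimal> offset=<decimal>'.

Answer: value=1 offset=3
value=1306 offset=14
value=23 offset=19
value=11 offset=23

Derivation:
Read 1: bits[0:3] width=3 -> value=1 (bin 001); offset now 3 = byte 0 bit 3; 21 bits remain
Read 2: bits[3:14] width=11 -> value=1306 (bin 10100011010); offset now 14 = byte 1 bit 6; 10 bits remain
Read 3: bits[14:19] width=5 -> value=23 (bin 10111); offset now 19 = byte 2 bit 3; 5 bits remain
Read 4: bits[19:23] width=4 -> value=11 (bin 1011); offset now 23 = byte 2 bit 7; 1 bits remain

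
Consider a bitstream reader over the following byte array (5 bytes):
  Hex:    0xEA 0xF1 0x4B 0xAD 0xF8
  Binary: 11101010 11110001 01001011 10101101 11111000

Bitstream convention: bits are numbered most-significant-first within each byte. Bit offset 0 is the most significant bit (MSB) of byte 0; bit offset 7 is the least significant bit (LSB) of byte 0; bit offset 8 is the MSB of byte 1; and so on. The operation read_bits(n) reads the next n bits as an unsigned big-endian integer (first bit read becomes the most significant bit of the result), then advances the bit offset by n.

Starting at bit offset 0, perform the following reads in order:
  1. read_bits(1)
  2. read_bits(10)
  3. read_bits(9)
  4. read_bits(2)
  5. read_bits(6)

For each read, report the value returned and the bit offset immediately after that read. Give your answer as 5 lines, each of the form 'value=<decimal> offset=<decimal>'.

Answer: value=1 offset=1
value=855 offset=11
value=276 offset=20
value=2 offset=22
value=58 offset=28

Derivation:
Read 1: bits[0:1] width=1 -> value=1 (bin 1); offset now 1 = byte 0 bit 1; 39 bits remain
Read 2: bits[1:11] width=10 -> value=855 (bin 1101010111); offset now 11 = byte 1 bit 3; 29 bits remain
Read 3: bits[11:20] width=9 -> value=276 (bin 100010100); offset now 20 = byte 2 bit 4; 20 bits remain
Read 4: bits[20:22] width=2 -> value=2 (bin 10); offset now 22 = byte 2 bit 6; 18 bits remain
Read 5: bits[22:28] width=6 -> value=58 (bin 111010); offset now 28 = byte 3 bit 4; 12 bits remain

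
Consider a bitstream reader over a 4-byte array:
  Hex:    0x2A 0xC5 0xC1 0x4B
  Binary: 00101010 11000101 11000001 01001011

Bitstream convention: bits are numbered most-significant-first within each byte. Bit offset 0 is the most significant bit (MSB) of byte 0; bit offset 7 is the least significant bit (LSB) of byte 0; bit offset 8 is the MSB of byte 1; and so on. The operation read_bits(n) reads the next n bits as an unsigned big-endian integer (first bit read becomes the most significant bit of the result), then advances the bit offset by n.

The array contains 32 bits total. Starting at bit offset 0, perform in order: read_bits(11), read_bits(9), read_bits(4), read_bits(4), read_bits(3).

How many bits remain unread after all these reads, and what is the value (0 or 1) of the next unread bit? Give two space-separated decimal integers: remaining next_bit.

Answer: 1 1

Derivation:
Read 1: bits[0:11] width=11 -> value=342 (bin 00101010110); offset now 11 = byte 1 bit 3; 21 bits remain
Read 2: bits[11:20] width=9 -> value=92 (bin 001011100); offset now 20 = byte 2 bit 4; 12 bits remain
Read 3: bits[20:24] width=4 -> value=1 (bin 0001); offset now 24 = byte 3 bit 0; 8 bits remain
Read 4: bits[24:28] width=4 -> value=4 (bin 0100); offset now 28 = byte 3 bit 4; 4 bits remain
Read 5: bits[28:31] width=3 -> value=5 (bin 101); offset now 31 = byte 3 bit 7; 1 bits remain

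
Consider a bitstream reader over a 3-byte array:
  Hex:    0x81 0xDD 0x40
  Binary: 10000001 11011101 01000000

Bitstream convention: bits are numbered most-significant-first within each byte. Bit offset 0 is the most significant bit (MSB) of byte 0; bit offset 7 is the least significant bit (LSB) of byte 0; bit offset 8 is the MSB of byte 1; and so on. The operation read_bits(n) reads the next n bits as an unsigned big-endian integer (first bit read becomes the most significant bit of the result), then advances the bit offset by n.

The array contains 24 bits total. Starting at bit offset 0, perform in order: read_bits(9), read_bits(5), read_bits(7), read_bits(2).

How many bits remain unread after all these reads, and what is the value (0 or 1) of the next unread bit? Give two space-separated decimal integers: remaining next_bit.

Answer: 1 0

Derivation:
Read 1: bits[0:9] width=9 -> value=259 (bin 100000011); offset now 9 = byte 1 bit 1; 15 bits remain
Read 2: bits[9:14] width=5 -> value=23 (bin 10111); offset now 14 = byte 1 bit 6; 10 bits remain
Read 3: bits[14:21] width=7 -> value=40 (bin 0101000); offset now 21 = byte 2 bit 5; 3 bits remain
Read 4: bits[21:23] width=2 -> value=0 (bin 00); offset now 23 = byte 2 bit 7; 1 bits remain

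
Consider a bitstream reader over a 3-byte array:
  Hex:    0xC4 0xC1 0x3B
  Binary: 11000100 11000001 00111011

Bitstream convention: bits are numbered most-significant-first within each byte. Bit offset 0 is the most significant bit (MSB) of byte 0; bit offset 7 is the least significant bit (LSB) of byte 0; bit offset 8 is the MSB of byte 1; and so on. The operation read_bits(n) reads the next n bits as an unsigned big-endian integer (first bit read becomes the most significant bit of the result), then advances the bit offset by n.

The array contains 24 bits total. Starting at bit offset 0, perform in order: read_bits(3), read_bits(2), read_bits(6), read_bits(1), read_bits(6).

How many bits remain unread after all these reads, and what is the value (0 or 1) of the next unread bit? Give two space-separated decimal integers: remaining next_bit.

Read 1: bits[0:3] width=3 -> value=6 (bin 110); offset now 3 = byte 0 bit 3; 21 bits remain
Read 2: bits[3:5] width=2 -> value=0 (bin 00); offset now 5 = byte 0 bit 5; 19 bits remain
Read 3: bits[5:11] width=6 -> value=38 (bin 100110); offset now 11 = byte 1 bit 3; 13 bits remain
Read 4: bits[11:12] width=1 -> value=0 (bin 0); offset now 12 = byte 1 bit 4; 12 bits remain
Read 5: bits[12:18] width=6 -> value=4 (bin 000100); offset now 18 = byte 2 bit 2; 6 bits remain

Answer: 6 1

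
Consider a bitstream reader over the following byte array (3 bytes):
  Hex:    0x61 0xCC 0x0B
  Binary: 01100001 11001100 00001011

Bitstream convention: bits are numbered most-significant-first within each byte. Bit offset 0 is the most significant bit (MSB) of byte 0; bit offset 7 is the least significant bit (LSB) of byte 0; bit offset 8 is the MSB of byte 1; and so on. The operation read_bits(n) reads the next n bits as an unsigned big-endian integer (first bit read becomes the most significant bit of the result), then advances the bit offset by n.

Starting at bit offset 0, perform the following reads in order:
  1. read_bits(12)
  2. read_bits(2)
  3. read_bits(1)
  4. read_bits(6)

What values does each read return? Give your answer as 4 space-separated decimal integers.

Read 1: bits[0:12] width=12 -> value=1564 (bin 011000011100); offset now 12 = byte 1 bit 4; 12 bits remain
Read 2: bits[12:14] width=2 -> value=3 (bin 11); offset now 14 = byte 1 bit 6; 10 bits remain
Read 3: bits[14:15] width=1 -> value=0 (bin 0); offset now 15 = byte 1 bit 7; 9 bits remain
Read 4: bits[15:21] width=6 -> value=1 (bin 000001); offset now 21 = byte 2 bit 5; 3 bits remain

Answer: 1564 3 0 1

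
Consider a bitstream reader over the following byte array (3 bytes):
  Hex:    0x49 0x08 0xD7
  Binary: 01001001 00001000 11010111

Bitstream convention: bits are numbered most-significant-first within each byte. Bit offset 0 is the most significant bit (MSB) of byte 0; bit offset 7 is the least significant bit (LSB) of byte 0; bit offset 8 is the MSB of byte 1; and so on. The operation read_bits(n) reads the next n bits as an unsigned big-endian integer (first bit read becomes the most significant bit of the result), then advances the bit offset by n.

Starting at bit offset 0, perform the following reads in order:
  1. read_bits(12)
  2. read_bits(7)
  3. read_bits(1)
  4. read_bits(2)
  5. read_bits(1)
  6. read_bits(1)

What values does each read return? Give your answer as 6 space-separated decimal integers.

Read 1: bits[0:12] width=12 -> value=1168 (bin 010010010000); offset now 12 = byte 1 bit 4; 12 bits remain
Read 2: bits[12:19] width=7 -> value=70 (bin 1000110); offset now 19 = byte 2 bit 3; 5 bits remain
Read 3: bits[19:20] width=1 -> value=1 (bin 1); offset now 20 = byte 2 bit 4; 4 bits remain
Read 4: bits[20:22] width=2 -> value=1 (bin 01); offset now 22 = byte 2 bit 6; 2 bits remain
Read 5: bits[22:23] width=1 -> value=1 (bin 1); offset now 23 = byte 2 bit 7; 1 bits remain
Read 6: bits[23:24] width=1 -> value=1 (bin 1); offset now 24 = byte 3 bit 0; 0 bits remain

Answer: 1168 70 1 1 1 1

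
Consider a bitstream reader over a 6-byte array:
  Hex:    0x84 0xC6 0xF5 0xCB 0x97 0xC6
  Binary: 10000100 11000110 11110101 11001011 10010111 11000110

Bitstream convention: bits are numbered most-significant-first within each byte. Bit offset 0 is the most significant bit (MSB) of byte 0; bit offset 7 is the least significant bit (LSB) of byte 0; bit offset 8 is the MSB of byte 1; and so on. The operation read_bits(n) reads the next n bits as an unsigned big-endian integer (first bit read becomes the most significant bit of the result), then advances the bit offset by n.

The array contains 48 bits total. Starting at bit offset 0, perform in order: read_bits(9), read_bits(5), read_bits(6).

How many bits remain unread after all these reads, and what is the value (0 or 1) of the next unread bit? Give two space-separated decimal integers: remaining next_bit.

Read 1: bits[0:9] width=9 -> value=265 (bin 100001001); offset now 9 = byte 1 bit 1; 39 bits remain
Read 2: bits[9:14] width=5 -> value=17 (bin 10001); offset now 14 = byte 1 bit 6; 34 bits remain
Read 3: bits[14:20] width=6 -> value=47 (bin 101111); offset now 20 = byte 2 bit 4; 28 bits remain

Answer: 28 0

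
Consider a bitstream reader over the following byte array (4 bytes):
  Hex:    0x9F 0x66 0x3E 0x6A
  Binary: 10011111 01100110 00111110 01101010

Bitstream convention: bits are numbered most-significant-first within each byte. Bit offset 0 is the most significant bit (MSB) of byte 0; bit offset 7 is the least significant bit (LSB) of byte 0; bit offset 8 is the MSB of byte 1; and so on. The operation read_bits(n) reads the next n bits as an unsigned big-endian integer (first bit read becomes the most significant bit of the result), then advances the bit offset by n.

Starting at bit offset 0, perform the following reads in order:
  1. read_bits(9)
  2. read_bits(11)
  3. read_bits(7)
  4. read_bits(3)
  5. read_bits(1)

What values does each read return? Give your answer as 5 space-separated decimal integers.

Read 1: bits[0:9] width=9 -> value=318 (bin 100111110); offset now 9 = byte 1 bit 1; 23 bits remain
Read 2: bits[9:20] width=11 -> value=1635 (bin 11001100011); offset now 20 = byte 2 bit 4; 12 bits remain
Read 3: bits[20:27] width=7 -> value=115 (bin 1110011); offset now 27 = byte 3 bit 3; 5 bits remain
Read 4: bits[27:30] width=3 -> value=2 (bin 010); offset now 30 = byte 3 bit 6; 2 bits remain
Read 5: bits[30:31] width=1 -> value=1 (bin 1); offset now 31 = byte 3 bit 7; 1 bits remain

Answer: 318 1635 115 2 1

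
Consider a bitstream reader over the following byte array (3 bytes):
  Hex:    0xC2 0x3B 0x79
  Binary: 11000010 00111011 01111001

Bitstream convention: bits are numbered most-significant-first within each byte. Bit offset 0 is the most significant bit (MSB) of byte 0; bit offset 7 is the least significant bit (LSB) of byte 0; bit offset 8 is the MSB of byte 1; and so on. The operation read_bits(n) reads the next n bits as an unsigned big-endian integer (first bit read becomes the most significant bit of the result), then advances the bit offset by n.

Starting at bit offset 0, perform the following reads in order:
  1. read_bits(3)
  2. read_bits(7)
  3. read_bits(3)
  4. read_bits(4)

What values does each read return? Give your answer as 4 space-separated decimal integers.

Answer: 6 8 7 6

Derivation:
Read 1: bits[0:3] width=3 -> value=6 (bin 110); offset now 3 = byte 0 bit 3; 21 bits remain
Read 2: bits[3:10] width=7 -> value=8 (bin 0001000); offset now 10 = byte 1 bit 2; 14 bits remain
Read 3: bits[10:13] width=3 -> value=7 (bin 111); offset now 13 = byte 1 bit 5; 11 bits remain
Read 4: bits[13:17] width=4 -> value=6 (bin 0110); offset now 17 = byte 2 bit 1; 7 bits remain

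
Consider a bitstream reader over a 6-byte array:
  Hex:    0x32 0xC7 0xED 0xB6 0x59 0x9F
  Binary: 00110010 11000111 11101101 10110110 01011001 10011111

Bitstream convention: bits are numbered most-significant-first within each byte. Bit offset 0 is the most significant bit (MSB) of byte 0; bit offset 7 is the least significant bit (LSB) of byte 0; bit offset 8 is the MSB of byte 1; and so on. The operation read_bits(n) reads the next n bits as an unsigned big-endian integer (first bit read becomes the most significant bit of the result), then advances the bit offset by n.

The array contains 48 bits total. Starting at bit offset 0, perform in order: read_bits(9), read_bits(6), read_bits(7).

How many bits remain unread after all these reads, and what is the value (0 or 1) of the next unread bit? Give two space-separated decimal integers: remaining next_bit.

Answer: 26 0

Derivation:
Read 1: bits[0:9] width=9 -> value=101 (bin 001100101); offset now 9 = byte 1 bit 1; 39 bits remain
Read 2: bits[9:15] width=6 -> value=35 (bin 100011); offset now 15 = byte 1 bit 7; 33 bits remain
Read 3: bits[15:22] width=7 -> value=123 (bin 1111011); offset now 22 = byte 2 bit 6; 26 bits remain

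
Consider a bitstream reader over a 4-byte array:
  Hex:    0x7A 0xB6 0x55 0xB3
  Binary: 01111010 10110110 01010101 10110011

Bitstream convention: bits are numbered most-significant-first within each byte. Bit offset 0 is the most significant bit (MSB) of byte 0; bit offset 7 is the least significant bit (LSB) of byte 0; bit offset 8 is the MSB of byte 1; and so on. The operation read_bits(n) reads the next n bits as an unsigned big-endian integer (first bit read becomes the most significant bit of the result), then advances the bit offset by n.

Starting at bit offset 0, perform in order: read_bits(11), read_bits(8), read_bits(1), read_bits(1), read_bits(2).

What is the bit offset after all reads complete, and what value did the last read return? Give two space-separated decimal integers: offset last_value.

Answer: 23 2

Derivation:
Read 1: bits[0:11] width=11 -> value=981 (bin 01111010101); offset now 11 = byte 1 bit 3; 21 bits remain
Read 2: bits[11:19] width=8 -> value=178 (bin 10110010); offset now 19 = byte 2 bit 3; 13 bits remain
Read 3: bits[19:20] width=1 -> value=1 (bin 1); offset now 20 = byte 2 bit 4; 12 bits remain
Read 4: bits[20:21] width=1 -> value=0 (bin 0); offset now 21 = byte 2 bit 5; 11 bits remain
Read 5: bits[21:23] width=2 -> value=2 (bin 10); offset now 23 = byte 2 bit 7; 9 bits remain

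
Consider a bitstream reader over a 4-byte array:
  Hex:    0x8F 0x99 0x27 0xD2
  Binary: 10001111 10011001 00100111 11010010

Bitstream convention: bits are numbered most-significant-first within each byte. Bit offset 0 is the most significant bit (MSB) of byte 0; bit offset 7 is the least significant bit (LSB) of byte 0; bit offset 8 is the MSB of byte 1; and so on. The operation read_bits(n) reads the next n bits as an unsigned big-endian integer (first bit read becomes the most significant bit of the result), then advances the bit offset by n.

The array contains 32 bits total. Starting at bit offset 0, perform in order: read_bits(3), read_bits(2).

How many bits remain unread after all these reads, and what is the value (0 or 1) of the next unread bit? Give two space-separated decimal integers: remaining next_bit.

Read 1: bits[0:3] width=3 -> value=4 (bin 100); offset now 3 = byte 0 bit 3; 29 bits remain
Read 2: bits[3:5] width=2 -> value=1 (bin 01); offset now 5 = byte 0 bit 5; 27 bits remain

Answer: 27 1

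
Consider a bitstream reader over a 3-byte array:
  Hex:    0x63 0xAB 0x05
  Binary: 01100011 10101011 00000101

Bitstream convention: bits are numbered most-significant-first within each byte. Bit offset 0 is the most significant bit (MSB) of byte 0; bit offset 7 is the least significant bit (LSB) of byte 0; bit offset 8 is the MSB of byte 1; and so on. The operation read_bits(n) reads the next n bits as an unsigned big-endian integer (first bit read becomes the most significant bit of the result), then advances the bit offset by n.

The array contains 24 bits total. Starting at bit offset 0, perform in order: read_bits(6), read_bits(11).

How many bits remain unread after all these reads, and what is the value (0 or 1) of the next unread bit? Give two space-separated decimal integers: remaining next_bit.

Read 1: bits[0:6] width=6 -> value=24 (bin 011000); offset now 6 = byte 0 bit 6; 18 bits remain
Read 2: bits[6:17] width=11 -> value=1878 (bin 11101010110); offset now 17 = byte 2 bit 1; 7 bits remain

Answer: 7 0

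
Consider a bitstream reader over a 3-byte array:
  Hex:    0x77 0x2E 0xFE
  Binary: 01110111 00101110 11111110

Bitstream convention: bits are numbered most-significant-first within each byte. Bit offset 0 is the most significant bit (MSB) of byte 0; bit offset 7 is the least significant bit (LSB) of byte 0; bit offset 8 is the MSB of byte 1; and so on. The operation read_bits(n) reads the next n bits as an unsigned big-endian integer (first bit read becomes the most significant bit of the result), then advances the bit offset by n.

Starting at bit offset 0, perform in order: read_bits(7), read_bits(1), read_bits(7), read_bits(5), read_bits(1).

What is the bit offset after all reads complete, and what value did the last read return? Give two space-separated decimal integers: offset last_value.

Read 1: bits[0:7] width=7 -> value=59 (bin 0111011); offset now 7 = byte 0 bit 7; 17 bits remain
Read 2: bits[7:8] width=1 -> value=1 (bin 1); offset now 8 = byte 1 bit 0; 16 bits remain
Read 3: bits[8:15] width=7 -> value=23 (bin 0010111); offset now 15 = byte 1 bit 7; 9 bits remain
Read 4: bits[15:20] width=5 -> value=15 (bin 01111); offset now 20 = byte 2 bit 4; 4 bits remain
Read 5: bits[20:21] width=1 -> value=1 (bin 1); offset now 21 = byte 2 bit 5; 3 bits remain

Answer: 21 1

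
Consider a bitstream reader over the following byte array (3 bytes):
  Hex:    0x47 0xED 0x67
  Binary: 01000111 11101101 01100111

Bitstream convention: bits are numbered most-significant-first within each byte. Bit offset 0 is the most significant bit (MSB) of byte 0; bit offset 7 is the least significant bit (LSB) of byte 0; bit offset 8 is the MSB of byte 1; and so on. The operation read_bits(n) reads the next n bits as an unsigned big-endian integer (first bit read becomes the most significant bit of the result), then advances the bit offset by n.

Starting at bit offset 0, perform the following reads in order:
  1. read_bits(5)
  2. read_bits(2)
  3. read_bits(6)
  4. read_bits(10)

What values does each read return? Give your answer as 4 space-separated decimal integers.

Answer: 8 3 61 691

Derivation:
Read 1: bits[0:5] width=5 -> value=8 (bin 01000); offset now 5 = byte 0 bit 5; 19 bits remain
Read 2: bits[5:7] width=2 -> value=3 (bin 11); offset now 7 = byte 0 bit 7; 17 bits remain
Read 3: bits[7:13] width=6 -> value=61 (bin 111101); offset now 13 = byte 1 bit 5; 11 bits remain
Read 4: bits[13:23] width=10 -> value=691 (bin 1010110011); offset now 23 = byte 2 bit 7; 1 bits remain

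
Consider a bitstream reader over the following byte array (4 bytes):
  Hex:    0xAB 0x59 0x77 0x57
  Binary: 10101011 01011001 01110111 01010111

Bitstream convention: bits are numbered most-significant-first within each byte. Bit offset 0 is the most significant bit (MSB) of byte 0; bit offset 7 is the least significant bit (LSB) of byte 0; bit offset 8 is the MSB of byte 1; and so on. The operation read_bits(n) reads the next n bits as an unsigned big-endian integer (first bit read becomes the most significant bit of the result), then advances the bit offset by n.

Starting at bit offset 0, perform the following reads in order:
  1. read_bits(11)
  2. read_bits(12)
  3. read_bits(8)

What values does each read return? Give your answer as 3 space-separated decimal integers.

Answer: 1370 3259 171

Derivation:
Read 1: bits[0:11] width=11 -> value=1370 (bin 10101011010); offset now 11 = byte 1 bit 3; 21 bits remain
Read 2: bits[11:23] width=12 -> value=3259 (bin 110010111011); offset now 23 = byte 2 bit 7; 9 bits remain
Read 3: bits[23:31] width=8 -> value=171 (bin 10101011); offset now 31 = byte 3 bit 7; 1 bits remain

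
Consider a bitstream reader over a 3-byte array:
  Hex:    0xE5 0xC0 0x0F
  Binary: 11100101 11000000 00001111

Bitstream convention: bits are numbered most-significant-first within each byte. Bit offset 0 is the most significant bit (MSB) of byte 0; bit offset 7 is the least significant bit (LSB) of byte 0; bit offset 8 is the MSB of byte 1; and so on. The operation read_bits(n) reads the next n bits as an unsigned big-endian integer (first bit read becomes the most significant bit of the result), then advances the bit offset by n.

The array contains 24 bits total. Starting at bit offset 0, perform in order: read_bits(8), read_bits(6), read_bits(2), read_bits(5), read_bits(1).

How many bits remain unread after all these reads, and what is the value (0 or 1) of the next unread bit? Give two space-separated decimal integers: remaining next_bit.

Read 1: bits[0:8] width=8 -> value=229 (bin 11100101); offset now 8 = byte 1 bit 0; 16 bits remain
Read 2: bits[8:14] width=6 -> value=48 (bin 110000); offset now 14 = byte 1 bit 6; 10 bits remain
Read 3: bits[14:16] width=2 -> value=0 (bin 00); offset now 16 = byte 2 bit 0; 8 bits remain
Read 4: bits[16:21] width=5 -> value=1 (bin 00001); offset now 21 = byte 2 bit 5; 3 bits remain
Read 5: bits[21:22] width=1 -> value=1 (bin 1); offset now 22 = byte 2 bit 6; 2 bits remain

Answer: 2 1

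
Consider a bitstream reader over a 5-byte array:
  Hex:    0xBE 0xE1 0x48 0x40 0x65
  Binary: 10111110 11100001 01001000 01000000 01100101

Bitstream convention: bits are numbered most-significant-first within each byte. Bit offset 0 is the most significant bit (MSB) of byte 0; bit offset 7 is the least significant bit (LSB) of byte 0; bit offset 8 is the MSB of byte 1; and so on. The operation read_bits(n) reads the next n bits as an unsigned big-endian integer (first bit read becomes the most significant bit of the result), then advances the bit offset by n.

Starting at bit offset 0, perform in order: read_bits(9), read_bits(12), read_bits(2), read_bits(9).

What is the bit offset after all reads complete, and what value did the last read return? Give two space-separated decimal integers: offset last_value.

Answer: 32 64

Derivation:
Read 1: bits[0:9] width=9 -> value=381 (bin 101111101); offset now 9 = byte 1 bit 1; 31 bits remain
Read 2: bits[9:21] width=12 -> value=3113 (bin 110000101001); offset now 21 = byte 2 bit 5; 19 bits remain
Read 3: bits[21:23] width=2 -> value=0 (bin 00); offset now 23 = byte 2 bit 7; 17 bits remain
Read 4: bits[23:32] width=9 -> value=64 (bin 001000000); offset now 32 = byte 4 bit 0; 8 bits remain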